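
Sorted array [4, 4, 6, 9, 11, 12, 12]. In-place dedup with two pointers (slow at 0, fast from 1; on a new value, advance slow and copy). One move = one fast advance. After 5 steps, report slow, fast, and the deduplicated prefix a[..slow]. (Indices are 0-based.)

slow=0 fast=1: a[fast]=4=a[slow] dup, fast++
slow=0 fast=2: a[fast]=6≠a[slow]=4 write a[1]=6, slow++,fast++
slow=1 fast=3: a[fast]=9≠a[slow]=6 write a[2]=9, slow++,fast++
slow=2 fast=4: a[fast]=11≠a[slow]=9 write a[3]=11, slow++,fast++
slow=3 fast=5: a[fast]=12≠a[slow]=11 write a[4]=12, slow++,fast++

slow=4, fast=6, prefix=[4, 6, 9, 11, 12]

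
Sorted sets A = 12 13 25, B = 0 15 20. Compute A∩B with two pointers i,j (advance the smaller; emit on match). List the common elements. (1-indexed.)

i=1 j=1: 12>0, j++
i=1 j=2: 12<15, i++
i=2 j=2: 13<15, i++
i=3 j=2: 25>15, j++
i=3 j=3: 25>20, j++

intersection = []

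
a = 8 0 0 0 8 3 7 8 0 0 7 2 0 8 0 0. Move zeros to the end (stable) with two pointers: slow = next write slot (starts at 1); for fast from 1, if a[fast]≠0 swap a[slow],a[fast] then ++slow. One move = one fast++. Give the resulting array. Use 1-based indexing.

[8, 8, 3, 7, 8, 7, 2, 8, 0, 0, 0, 0, 0, 0, 0, 0]

(s=1,f=1) a[fast]=8≠0 swap→a[1]=8 → slow++,fast++
(s=2,f=2) a[fast]=0 → fast++
(s=2,f=3) a[fast]=0 → fast++
(s=2,f=4) a[fast]=0 → fast++
(s=2,f=5) a[fast]=8≠0 swap→a[2]=8 → slow++,fast++
(s=3,f=6) a[fast]=3≠0 swap→a[3]=3 → slow++,fast++
(s=4,f=7) a[fast]=7≠0 swap→a[4]=7 → slow++,fast++
(s=5,f=8) a[fast]=8≠0 swap→a[5]=8 → slow++,fast++
(s=6,f=9) a[fast]=0 → fast++
(s=6,f=10) a[fast]=0 → fast++
(s=6,f=11) a[fast]=7≠0 swap→a[6]=7 → slow++,fast++
(s=7,f=12) a[fast]=2≠0 swap→a[7]=2 → slow++,fast++
(s=8,f=13) a[fast]=0 → fast++
(s=8,f=14) a[fast]=8≠0 swap→a[8]=8 → slow++,fast++
(s=9,f=15) a[fast]=0 → fast++
(s=9,f=16) a[fast]=0 → fast++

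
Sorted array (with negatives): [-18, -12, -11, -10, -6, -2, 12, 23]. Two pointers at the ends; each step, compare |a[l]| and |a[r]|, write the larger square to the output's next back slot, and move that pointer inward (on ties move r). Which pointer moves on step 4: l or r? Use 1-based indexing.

[1,8] |-18|<=|23| out[8]=529 → r--
[1,7] |-18|>|12| out[7]=324 → l++
[2,7] |-12|<=|12| out[6]=144 → r--
[2,6] |-12|>|-2| out[5]=144 → l++

l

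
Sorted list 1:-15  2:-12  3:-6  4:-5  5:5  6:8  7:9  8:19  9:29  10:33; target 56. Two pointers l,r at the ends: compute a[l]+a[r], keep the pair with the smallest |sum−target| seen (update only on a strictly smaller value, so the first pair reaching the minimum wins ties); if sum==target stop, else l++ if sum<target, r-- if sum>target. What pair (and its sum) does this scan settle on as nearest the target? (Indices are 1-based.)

l=1 r=10: -15+33=18 d=38 *, l++
l=2 r=10: -12+33=21 d=35 *, l++
l=3 r=10: -6+33=27 d=29 *, l++
l=4 r=10: -5+33=28 d=28 *, l++
l=5 r=10: 5+33=38 d=18 *, l++
l=6 r=10: 8+33=41 d=15 *, l++
l=7 r=10: 9+33=42 d=14 *, l++
l=8 r=10: 19+33=52 d=4 *, l++
l=9 r=10: 29+33=62 d=6, r--

pair (19, 33) with sum 52 (|Δ|=4)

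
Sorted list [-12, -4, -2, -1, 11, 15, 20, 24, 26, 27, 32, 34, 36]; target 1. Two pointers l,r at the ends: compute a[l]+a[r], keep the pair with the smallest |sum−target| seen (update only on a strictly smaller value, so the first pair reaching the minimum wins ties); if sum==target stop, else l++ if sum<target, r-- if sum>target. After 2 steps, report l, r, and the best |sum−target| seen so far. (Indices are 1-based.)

l=1, r=11, best |Δ|=21

l=1 r=13: -12+36=24 d=23 *, r--
l=1 r=12: -12+34=22 d=21 *, r--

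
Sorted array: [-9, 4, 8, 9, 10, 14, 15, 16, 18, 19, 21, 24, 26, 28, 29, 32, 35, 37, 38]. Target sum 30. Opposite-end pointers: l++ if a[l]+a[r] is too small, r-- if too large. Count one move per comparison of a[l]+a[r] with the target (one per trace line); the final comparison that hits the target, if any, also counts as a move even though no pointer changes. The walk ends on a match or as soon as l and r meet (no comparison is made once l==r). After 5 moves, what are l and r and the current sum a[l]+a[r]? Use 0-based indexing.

l=0 r=18: -9+38=29 <30, l++
l=1 r=18: 4+38=42 >30, r--
l=1 r=17: 4+37=41 >30, r--
l=1 r=16: 4+35=39 >30, r--
l=1 r=15: 4+32=36 >30, r--

l=1, r=14, sum=33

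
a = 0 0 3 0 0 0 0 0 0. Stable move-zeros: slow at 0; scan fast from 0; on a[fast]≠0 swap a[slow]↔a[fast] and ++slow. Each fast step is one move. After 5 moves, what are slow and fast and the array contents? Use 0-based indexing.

slow=1, fast=5, a=[3, 0, 0, 0, 0, 0, 0, 0, 0]

slow=0 fast=0: a[fast]=0, fast++
slow=0 fast=1: a[fast]=0, fast++
slow=0 fast=2: a[fast]=3≠0 swap→a[0]=3, slow++,fast++
slow=1 fast=3: a[fast]=0, fast++
slow=1 fast=4: a[fast]=0, fast++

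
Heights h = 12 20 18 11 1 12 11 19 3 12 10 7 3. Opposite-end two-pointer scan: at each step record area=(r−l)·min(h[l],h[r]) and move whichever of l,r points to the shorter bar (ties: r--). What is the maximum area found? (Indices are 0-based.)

l=0 r=12: min(12,3)*12=36 best=36 *, r--
l=0 r=11: min(12,7)*11=77 best=77 *, r--
l=0 r=10: min(12,10)*10=100 best=100 *, r--
l=0 r=9: min(12,12)*9=108 best=108 *, r--
l=0 r=8: min(12,3)*8=24 best=108, r--
l=0 r=7: min(12,19)*7=84 best=108, l++
l=1 r=7: min(20,19)*6=114 best=114 *, r--
l=1 r=6: min(20,11)*5=55 best=114, r--
l=1 r=5: min(20,12)*4=48 best=114, r--
l=1 r=4: min(20,1)*3=3 best=114, r--
l=1 r=3: min(20,11)*2=22 best=114, r--
l=1 r=2: min(20,18)*1=18 best=114, r--

max area = 114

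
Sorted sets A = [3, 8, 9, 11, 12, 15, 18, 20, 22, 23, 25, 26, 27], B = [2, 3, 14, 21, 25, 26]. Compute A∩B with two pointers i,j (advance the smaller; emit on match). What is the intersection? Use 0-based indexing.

intersection = [3, 25, 26]

[i=0,j=0] 3>2 → j++
[i=0,j=1] 3==3 emit → i++,j++
[i=1,j=2] 8<14 → i++
[i=2,j=2] 9<14 → i++
[i=3,j=2] 11<14 → i++
[i=4,j=2] 12<14 → i++
[i=5,j=2] 15>14 → j++
[i=5,j=3] 15<21 → i++
[i=6,j=3] 18<21 → i++
[i=7,j=3] 20<21 → i++
[i=8,j=3] 22>21 → j++
[i=8,j=4] 22<25 → i++
[i=9,j=4] 23<25 → i++
[i=10,j=4] 25==25 emit → i++,j++
[i=11,j=5] 26==26 emit → i++,j++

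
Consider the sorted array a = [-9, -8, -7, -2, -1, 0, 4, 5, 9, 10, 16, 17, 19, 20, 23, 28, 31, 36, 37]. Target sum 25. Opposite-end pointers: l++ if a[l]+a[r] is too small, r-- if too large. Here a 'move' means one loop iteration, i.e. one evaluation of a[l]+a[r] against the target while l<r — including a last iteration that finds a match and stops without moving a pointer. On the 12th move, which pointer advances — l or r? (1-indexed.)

l

[1,19] -9+37=28 >25 → r--
[1,18] -9+36=27 >25 → r--
[1,17] -9+31=22 <25 → l++
[2,17] -8+31=23 <25 → l++
[3,17] -7+31=24 <25 → l++
[4,17] -2+31=29 >25 → r--
[4,16] -2+28=26 >25 → r--
[4,15] -2+23=21 <25 → l++
[5,15] -1+23=22 <25 → l++
[6,15] 0+23=23 <25 → l++
[7,15] 4+23=27 >25 → r--
[7,14] 4+20=24 <25 → l++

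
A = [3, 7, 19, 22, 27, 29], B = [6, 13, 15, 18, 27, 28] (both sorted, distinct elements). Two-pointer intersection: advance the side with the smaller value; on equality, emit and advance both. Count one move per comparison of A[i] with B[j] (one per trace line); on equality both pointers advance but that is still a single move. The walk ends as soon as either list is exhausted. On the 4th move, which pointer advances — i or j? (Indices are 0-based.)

[i=0,j=0] 3<6 → i++
[i=1,j=0] 7>6 → j++
[i=1,j=1] 7<13 → i++
[i=2,j=1] 19>13 → j++

j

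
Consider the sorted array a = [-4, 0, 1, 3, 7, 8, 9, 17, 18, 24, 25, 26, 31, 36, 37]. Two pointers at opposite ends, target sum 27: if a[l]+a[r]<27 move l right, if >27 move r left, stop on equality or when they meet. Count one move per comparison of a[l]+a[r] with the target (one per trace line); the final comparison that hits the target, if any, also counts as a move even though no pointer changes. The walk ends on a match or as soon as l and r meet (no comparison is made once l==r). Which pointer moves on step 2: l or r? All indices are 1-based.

r

[1,15] -4+37=33 >27 → r--
[1,14] -4+36=32 >27 → r--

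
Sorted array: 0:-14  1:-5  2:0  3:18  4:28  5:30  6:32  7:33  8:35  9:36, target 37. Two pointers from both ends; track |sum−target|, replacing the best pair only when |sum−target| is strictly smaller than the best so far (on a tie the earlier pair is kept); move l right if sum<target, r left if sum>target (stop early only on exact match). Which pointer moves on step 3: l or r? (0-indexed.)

l=0 r=9: -14+36=22 d=15 *, l++
l=1 r=9: -5+36=31 d=6 *, l++
l=2 r=9: 0+36=36 d=1 *, l++

l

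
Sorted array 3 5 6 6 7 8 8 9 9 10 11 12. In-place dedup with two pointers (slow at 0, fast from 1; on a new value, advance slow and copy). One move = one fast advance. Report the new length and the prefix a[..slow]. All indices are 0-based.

length 9; prefix = [3, 5, 6, 7, 8, 9, 10, 11, 12]

(s=0,f=1) a[fast]=5≠a[slow]=3 write a[1]=5 → slow++,fast++
(s=1,f=2) a[fast]=6≠a[slow]=5 write a[2]=6 → slow++,fast++
(s=2,f=3) a[fast]=6=a[slow] dup → fast++
(s=2,f=4) a[fast]=7≠a[slow]=6 write a[3]=7 → slow++,fast++
(s=3,f=5) a[fast]=8≠a[slow]=7 write a[4]=8 → slow++,fast++
(s=4,f=6) a[fast]=8=a[slow] dup → fast++
(s=4,f=7) a[fast]=9≠a[slow]=8 write a[5]=9 → slow++,fast++
(s=5,f=8) a[fast]=9=a[slow] dup → fast++
(s=5,f=9) a[fast]=10≠a[slow]=9 write a[6]=10 → slow++,fast++
(s=6,f=10) a[fast]=11≠a[slow]=10 write a[7]=11 → slow++,fast++
(s=7,f=11) a[fast]=12≠a[slow]=11 write a[8]=12 → slow++,fast++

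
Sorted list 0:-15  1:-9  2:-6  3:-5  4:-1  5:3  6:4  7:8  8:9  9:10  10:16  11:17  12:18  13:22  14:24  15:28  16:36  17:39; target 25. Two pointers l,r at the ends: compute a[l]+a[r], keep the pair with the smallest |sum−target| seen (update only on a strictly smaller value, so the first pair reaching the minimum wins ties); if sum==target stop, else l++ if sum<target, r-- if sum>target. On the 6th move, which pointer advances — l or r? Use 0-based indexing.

[0,17] -15+39=24 d=1 * → l++
[1,17] -9+39=30 d=5 → r--
[1,16] -9+36=27 d=2 → r--
[1,15] -9+28=19 d=6 → l++
[2,15] -6+28=22 d=3 → l++
[3,15] -5+28=23 d=2 → l++

l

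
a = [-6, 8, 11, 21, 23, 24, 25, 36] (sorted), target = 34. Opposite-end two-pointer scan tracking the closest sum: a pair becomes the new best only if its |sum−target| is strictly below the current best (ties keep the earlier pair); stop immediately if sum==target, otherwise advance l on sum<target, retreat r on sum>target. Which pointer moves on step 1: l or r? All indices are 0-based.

[0,7] -6+36=30 d=4 * → l++

l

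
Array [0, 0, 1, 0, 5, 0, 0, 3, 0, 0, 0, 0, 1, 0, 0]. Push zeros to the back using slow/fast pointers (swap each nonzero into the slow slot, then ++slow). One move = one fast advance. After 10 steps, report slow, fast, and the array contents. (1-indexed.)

slow=1 fast=1: a[fast]=0, fast++
slow=1 fast=2: a[fast]=0, fast++
slow=1 fast=3: a[fast]=1≠0 swap→a[1]=1, slow++,fast++
slow=2 fast=4: a[fast]=0, fast++
slow=2 fast=5: a[fast]=5≠0 swap→a[2]=5, slow++,fast++
slow=3 fast=6: a[fast]=0, fast++
slow=3 fast=7: a[fast]=0, fast++
slow=3 fast=8: a[fast]=3≠0 swap→a[3]=3, slow++,fast++
slow=4 fast=9: a[fast]=0, fast++
slow=4 fast=10: a[fast]=0, fast++

slow=4, fast=11, a=[1, 5, 3, 0, 0, 0, 0, 0, 0, 0, 0, 0, 1, 0, 0]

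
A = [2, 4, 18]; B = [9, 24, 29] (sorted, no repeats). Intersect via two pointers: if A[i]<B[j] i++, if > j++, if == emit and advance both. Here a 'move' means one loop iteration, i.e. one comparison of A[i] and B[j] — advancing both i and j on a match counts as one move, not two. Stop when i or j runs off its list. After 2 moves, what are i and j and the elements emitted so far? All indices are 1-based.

i=3, j=1, emitted=[]

i=1 j=1: 2<9, i++
i=2 j=1: 4<9, i++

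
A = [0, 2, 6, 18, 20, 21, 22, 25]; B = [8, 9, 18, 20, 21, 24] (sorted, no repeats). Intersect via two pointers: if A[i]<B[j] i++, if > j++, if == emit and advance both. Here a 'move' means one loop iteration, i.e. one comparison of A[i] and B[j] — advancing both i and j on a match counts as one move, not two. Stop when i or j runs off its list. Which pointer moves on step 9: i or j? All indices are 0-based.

i=0 j=0: 0<8, i++
i=1 j=0: 2<8, i++
i=2 j=0: 6<8, i++
i=3 j=0: 18>8, j++
i=3 j=1: 18>9, j++
i=3 j=2: 18==18 emit, i++,j++
i=4 j=3: 20==20 emit, i++,j++
i=5 j=4: 21==21 emit, i++,j++
i=6 j=5: 22<24, i++

i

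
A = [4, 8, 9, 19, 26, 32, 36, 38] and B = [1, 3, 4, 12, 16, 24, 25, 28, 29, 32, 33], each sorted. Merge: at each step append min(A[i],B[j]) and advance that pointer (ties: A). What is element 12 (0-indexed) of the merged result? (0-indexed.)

i=0 j=0: A[i]=4>B[j]=1 take 1, j++
i=0 j=1: A[i]=4>B[j]=3 take 3, j++
i=0 j=2: A[i]=4<=B[j]=4 take 4, i++
i=1 j=2: A[i]=8>B[j]=4 take 4, j++
i=1 j=3: A[i]=8<=B[j]=12 take 8, i++
i=2 j=3: A[i]=9<=B[j]=12 take 9, i++
i=3 j=3: A[i]=19>B[j]=12 take 12, j++
i=3 j=4: A[i]=19>B[j]=16 take 16, j++
i=3 j=5: A[i]=19<=B[j]=24 take 19, i++
i=4 j=5: A[i]=26>B[j]=24 take 24, j++
i=4 j=6: A[i]=26>B[j]=25 take 25, j++
i=4 j=7: A[i]=26<=B[j]=28 take 26, i++
i=5 j=7: A[i]=32>B[j]=28 take 28, j++
i=5 j=8: A[i]=32>B[j]=29 take 29, j++
i=5 j=9: A[i]=32<=B[j]=32 take 32, i++
i=6 j=9: A[i]=36>B[j]=32 take 32, j++
i=6 j=10: A[i]=36>B[j]=33 take 33, j++
i=6 j=11: B done, take A[i]=36, i++
i=7 j=11: B done, take A[i]=38, i++

merged[12] = 28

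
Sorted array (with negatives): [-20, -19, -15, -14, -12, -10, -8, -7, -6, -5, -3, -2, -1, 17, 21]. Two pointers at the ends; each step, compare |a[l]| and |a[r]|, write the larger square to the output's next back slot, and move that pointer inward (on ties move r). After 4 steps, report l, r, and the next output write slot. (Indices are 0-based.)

l=2, r=12, next write slot=10

l=0 r=14: |-20|<=|21| out[14]=441, r--
l=0 r=13: |-20|>|17| out[13]=400, l++
l=1 r=13: |-19|>|17| out[12]=361, l++
l=2 r=13: |-15|<=|17| out[11]=289, r--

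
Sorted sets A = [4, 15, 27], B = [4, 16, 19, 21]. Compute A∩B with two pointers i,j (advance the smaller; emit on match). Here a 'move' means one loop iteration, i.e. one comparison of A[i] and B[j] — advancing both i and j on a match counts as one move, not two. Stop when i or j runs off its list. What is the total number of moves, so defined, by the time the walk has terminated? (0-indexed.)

5 moves

[i=0,j=0] 4==4 emit → i++,j++
[i=1,j=1] 15<16 → i++
[i=2,j=1] 27>16 → j++
[i=2,j=2] 27>19 → j++
[i=2,j=3] 27>21 → j++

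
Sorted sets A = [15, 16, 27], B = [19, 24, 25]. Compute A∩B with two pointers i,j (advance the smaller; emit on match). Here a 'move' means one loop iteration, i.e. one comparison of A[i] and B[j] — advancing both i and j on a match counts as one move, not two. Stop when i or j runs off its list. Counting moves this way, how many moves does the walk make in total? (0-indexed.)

5 moves

i=0 j=0: 15<19, i++
i=1 j=0: 16<19, i++
i=2 j=0: 27>19, j++
i=2 j=1: 27>24, j++
i=2 j=2: 27>25, j++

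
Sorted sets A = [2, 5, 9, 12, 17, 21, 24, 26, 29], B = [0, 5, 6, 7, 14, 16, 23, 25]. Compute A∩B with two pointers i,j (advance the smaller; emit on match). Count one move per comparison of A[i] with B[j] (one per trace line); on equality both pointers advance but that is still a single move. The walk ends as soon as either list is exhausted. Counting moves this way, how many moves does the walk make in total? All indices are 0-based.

14 moves

i=0 j=0: 2>0, j++
i=0 j=1: 2<5, i++
i=1 j=1: 5==5 emit, i++,j++
i=2 j=2: 9>6, j++
i=2 j=3: 9>7, j++
i=2 j=4: 9<14, i++
i=3 j=4: 12<14, i++
i=4 j=4: 17>14, j++
i=4 j=5: 17>16, j++
i=4 j=6: 17<23, i++
i=5 j=6: 21<23, i++
i=6 j=6: 24>23, j++
i=6 j=7: 24<25, i++
i=7 j=7: 26>25, j++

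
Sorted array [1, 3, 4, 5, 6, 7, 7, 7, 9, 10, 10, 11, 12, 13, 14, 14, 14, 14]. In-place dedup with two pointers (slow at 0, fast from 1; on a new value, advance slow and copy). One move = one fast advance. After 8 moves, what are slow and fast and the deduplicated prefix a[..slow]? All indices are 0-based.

(s=0,f=1) a[fast]=3≠a[slow]=1 write a[1]=3 → slow++,fast++
(s=1,f=2) a[fast]=4≠a[slow]=3 write a[2]=4 → slow++,fast++
(s=2,f=3) a[fast]=5≠a[slow]=4 write a[3]=5 → slow++,fast++
(s=3,f=4) a[fast]=6≠a[slow]=5 write a[4]=6 → slow++,fast++
(s=4,f=5) a[fast]=7≠a[slow]=6 write a[5]=7 → slow++,fast++
(s=5,f=6) a[fast]=7=a[slow] dup → fast++
(s=5,f=7) a[fast]=7=a[slow] dup → fast++
(s=5,f=8) a[fast]=9≠a[slow]=7 write a[6]=9 → slow++,fast++

slow=6, fast=9, prefix=[1, 3, 4, 5, 6, 7, 9]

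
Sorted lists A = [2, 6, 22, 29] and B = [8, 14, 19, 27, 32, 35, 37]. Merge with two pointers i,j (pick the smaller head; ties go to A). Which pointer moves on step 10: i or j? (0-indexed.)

i=0 j=0: A[i]=2<=B[j]=8 take 2, i++
i=1 j=0: A[i]=6<=B[j]=8 take 6, i++
i=2 j=0: A[i]=22>B[j]=8 take 8, j++
i=2 j=1: A[i]=22>B[j]=14 take 14, j++
i=2 j=2: A[i]=22>B[j]=19 take 19, j++
i=2 j=3: A[i]=22<=B[j]=27 take 22, i++
i=3 j=3: A[i]=29>B[j]=27 take 27, j++
i=3 j=4: A[i]=29<=B[j]=32 take 29, i++
i=4 j=4: A done, take B[j]=32, j++
i=4 j=5: A done, take B[j]=35, j++

j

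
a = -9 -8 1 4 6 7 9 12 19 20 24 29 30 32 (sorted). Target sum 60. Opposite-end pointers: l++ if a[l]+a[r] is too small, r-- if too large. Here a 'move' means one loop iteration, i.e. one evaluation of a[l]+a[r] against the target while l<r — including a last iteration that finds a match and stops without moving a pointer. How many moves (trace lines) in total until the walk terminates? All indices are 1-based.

l=1 r=14: -9+32=23 <60, l++
l=2 r=14: -8+32=24 <60, l++
l=3 r=14: 1+32=33 <60, l++
l=4 r=14: 4+32=36 <60, l++
l=5 r=14: 6+32=38 <60, l++
l=6 r=14: 7+32=39 <60, l++
l=7 r=14: 9+32=41 <60, l++
l=8 r=14: 12+32=44 <60, l++
l=9 r=14: 19+32=51 <60, l++
l=10 r=14: 20+32=52 <60, l++
l=11 r=14: 24+32=56 <60, l++
l=12 r=14: 29+32=61 >60, r--
l=12 r=13: 29+30=59 <60, l++

13 moves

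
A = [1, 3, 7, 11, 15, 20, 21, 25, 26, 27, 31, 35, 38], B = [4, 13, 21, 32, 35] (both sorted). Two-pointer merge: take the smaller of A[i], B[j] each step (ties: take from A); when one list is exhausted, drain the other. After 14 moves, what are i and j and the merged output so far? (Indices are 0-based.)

i=0 j=0: A[i]=1<=B[j]=4 take 1, i++
i=1 j=0: A[i]=3<=B[j]=4 take 3, i++
i=2 j=0: A[i]=7>B[j]=4 take 4, j++
i=2 j=1: A[i]=7<=B[j]=13 take 7, i++
i=3 j=1: A[i]=11<=B[j]=13 take 11, i++
i=4 j=1: A[i]=15>B[j]=13 take 13, j++
i=4 j=2: A[i]=15<=B[j]=21 take 15, i++
i=5 j=2: A[i]=20<=B[j]=21 take 20, i++
i=6 j=2: A[i]=21<=B[j]=21 take 21, i++
i=7 j=2: A[i]=25>B[j]=21 take 21, j++
i=7 j=3: A[i]=25<=B[j]=32 take 25, i++
i=8 j=3: A[i]=26<=B[j]=32 take 26, i++
i=9 j=3: A[i]=27<=B[j]=32 take 27, i++
i=10 j=3: A[i]=31<=B[j]=32 take 31, i++

i=11, j=3, merged so far=[1, 3, 4, 7, 11, 13, 15, 20, 21, 21, 25, 26, 27, 31]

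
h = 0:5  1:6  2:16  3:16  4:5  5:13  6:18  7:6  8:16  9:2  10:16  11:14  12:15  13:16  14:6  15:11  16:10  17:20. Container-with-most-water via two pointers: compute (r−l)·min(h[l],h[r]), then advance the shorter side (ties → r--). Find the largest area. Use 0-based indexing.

l=0 r=17: min(5,20)*17=85 best=85 *, l++
l=1 r=17: min(6,20)*16=96 best=96 *, l++
l=2 r=17: min(16,20)*15=240 best=240 *, l++
l=3 r=17: min(16,20)*14=224 best=240, l++
l=4 r=17: min(5,20)*13=65 best=240, l++
l=5 r=17: min(13,20)*12=156 best=240, l++
l=6 r=17: min(18,20)*11=198 best=240, l++
l=7 r=17: min(6,20)*10=60 best=240, l++
l=8 r=17: min(16,20)*9=144 best=240, l++
l=9 r=17: min(2,20)*8=16 best=240, l++
l=10 r=17: min(16,20)*7=112 best=240, l++
l=11 r=17: min(14,20)*6=84 best=240, l++
l=12 r=17: min(15,20)*5=75 best=240, l++
l=13 r=17: min(16,20)*4=64 best=240, l++
l=14 r=17: min(6,20)*3=18 best=240, l++
l=15 r=17: min(11,20)*2=22 best=240, l++
l=16 r=17: min(10,20)*1=10 best=240, l++

max area = 240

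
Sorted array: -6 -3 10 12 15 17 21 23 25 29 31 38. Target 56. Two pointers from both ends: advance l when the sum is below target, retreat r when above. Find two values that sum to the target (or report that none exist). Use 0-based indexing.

(25, 31)

l=0 r=11: -6+38=32 <56, l++
l=1 r=11: -3+38=35 <56, l++
l=2 r=11: 10+38=48 <56, l++
l=3 r=11: 12+38=50 <56, l++
l=4 r=11: 15+38=53 <56, l++
l=5 r=11: 17+38=55 <56, l++
l=6 r=11: 21+38=59 >56, r--
l=6 r=10: 21+31=52 <56, l++
l=7 r=10: 23+31=54 <56, l++
l=8 r=10: 25+31=56, found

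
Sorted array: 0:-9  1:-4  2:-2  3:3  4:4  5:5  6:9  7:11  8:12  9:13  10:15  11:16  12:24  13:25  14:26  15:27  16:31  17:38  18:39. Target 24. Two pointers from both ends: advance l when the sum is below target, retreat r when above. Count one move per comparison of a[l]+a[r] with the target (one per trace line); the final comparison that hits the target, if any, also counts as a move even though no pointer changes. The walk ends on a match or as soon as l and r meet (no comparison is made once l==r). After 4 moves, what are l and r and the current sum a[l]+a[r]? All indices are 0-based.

[0,18] -9+39=30 >24 → r--
[0,17] -9+38=29 >24 → r--
[0,16] -9+31=22 <24 → l++
[1,16] -4+31=27 >24 → r--

l=1, r=15, sum=23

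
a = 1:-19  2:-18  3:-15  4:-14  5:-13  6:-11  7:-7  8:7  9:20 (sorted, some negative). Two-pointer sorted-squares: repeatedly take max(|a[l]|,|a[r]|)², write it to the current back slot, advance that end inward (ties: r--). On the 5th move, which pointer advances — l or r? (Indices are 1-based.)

l=1 r=9: |-19|<=|20| out[9]=400, r--
l=1 r=8: |-19|>|7| out[8]=361, l++
l=2 r=8: |-18|>|7| out[7]=324, l++
l=3 r=8: |-15|>|7| out[6]=225, l++
l=4 r=8: |-14|>|7| out[5]=196, l++

l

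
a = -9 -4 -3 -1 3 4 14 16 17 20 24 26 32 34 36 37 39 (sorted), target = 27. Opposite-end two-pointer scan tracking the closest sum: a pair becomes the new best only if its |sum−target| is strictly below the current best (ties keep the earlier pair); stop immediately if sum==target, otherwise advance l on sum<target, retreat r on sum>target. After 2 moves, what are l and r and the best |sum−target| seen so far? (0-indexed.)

l=0, r=14, best |Δ|=1

l=0 r=16: -9+39=30 d=3 *, r--
l=0 r=15: -9+37=28 d=1 *, r--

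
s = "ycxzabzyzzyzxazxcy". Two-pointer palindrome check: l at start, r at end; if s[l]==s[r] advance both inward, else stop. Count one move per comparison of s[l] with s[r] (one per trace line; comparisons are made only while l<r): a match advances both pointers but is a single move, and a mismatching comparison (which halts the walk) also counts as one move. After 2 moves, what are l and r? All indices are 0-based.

l=2, r=15

[0,17] 'y'=='y' → l++,r--
[1,16] 'c'=='c' → l++,r--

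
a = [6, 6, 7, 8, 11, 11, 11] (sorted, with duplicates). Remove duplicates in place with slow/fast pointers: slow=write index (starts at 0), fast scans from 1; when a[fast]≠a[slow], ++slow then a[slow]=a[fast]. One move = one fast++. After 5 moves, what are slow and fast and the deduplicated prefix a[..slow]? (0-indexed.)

slow=3, fast=6, prefix=[6, 7, 8, 11]

slow=0 fast=1: a[fast]=6=a[slow] dup, fast++
slow=0 fast=2: a[fast]=7≠a[slow]=6 write a[1]=7, slow++,fast++
slow=1 fast=3: a[fast]=8≠a[slow]=7 write a[2]=8, slow++,fast++
slow=2 fast=4: a[fast]=11≠a[slow]=8 write a[3]=11, slow++,fast++
slow=3 fast=5: a[fast]=11=a[slow] dup, fast++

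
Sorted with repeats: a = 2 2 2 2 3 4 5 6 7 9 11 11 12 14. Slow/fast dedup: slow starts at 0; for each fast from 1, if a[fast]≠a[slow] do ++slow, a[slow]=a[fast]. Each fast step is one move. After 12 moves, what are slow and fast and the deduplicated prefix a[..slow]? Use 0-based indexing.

slow=0 fast=1: a[fast]=2=a[slow] dup, fast++
slow=0 fast=2: a[fast]=2=a[slow] dup, fast++
slow=0 fast=3: a[fast]=2=a[slow] dup, fast++
slow=0 fast=4: a[fast]=3≠a[slow]=2 write a[1]=3, slow++,fast++
slow=1 fast=5: a[fast]=4≠a[slow]=3 write a[2]=4, slow++,fast++
slow=2 fast=6: a[fast]=5≠a[slow]=4 write a[3]=5, slow++,fast++
slow=3 fast=7: a[fast]=6≠a[slow]=5 write a[4]=6, slow++,fast++
slow=4 fast=8: a[fast]=7≠a[slow]=6 write a[5]=7, slow++,fast++
slow=5 fast=9: a[fast]=9≠a[slow]=7 write a[6]=9, slow++,fast++
slow=6 fast=10: a[fast]=11≠a[slow]=9 write a[7]=11, slow++,fast++
slow=7 fast=11: a[fast]=11=a[slow] dup, fast++
slow=7 fast=12: a[fast]=12≠a[slow]=11 write a[8]=12, slow++,fast++

slow=8, fast=13, prefix=[2, 3, 4, 5, 6, 7, 9, 11, 12]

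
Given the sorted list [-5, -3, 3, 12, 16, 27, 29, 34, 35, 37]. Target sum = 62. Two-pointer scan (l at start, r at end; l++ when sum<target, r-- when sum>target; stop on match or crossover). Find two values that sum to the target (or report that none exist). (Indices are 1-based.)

(27, 35)

l=1 r=10: -5+37=32 <62, l++
l=2 r=10: -3+37=34 <62, l++
l=3 r=10: 3+37=40 <62, l++
l=4 r=10: 12+37=49 <62, l++
l=5 r=10: 16+37=53 <62, l++
l=6 r=10: 27+37=64 >62, r--
l=6 r=9: 27+35=62, found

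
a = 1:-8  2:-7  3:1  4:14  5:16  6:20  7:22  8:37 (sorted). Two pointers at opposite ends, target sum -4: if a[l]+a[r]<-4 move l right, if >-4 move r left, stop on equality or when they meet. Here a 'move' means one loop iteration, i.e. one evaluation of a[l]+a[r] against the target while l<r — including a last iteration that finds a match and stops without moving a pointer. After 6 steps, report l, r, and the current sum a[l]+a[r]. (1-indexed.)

[1,8] -8+37=29 >-4 → r--
[1,7] -8+22=14 >-4 → r--
[1,6] -8+20=12 >-4 → r--
[1,5] -8+16=8 >-4 → r--
[1,4] -8+14=6 >-4 → r--
[1,3] -8+1=-7 <-4 → l++

l=2, r=3, sum=-6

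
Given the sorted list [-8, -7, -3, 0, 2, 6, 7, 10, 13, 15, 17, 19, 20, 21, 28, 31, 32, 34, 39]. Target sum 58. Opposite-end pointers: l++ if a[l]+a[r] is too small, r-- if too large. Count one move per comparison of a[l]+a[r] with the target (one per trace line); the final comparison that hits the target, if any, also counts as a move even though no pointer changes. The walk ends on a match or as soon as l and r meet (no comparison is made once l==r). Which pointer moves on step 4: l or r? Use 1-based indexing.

l

l=1 r=19: -8+39=31 <58, l++
l=2 r=19: -7+39=32 <58, l++
l=3 r=19: -3+39=36 <58, l++
l=4 r=19: 0+39=39 <58, l++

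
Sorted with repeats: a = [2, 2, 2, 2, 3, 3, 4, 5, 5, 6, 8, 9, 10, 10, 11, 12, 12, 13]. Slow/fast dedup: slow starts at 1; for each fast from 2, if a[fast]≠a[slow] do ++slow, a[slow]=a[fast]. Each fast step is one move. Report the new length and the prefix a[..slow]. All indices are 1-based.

length 11; prefix = [2, 3, 4, 5, 6, 8, 9, 10, 11, 12, 13]

(s=1,f=2) a[fast]=2=a[slow] dup → fast++
(s=1,f=3) a[fast]=2=a[slow] dup → fast++
(s=1,f=4) a[fast]=2=a[slow] dup → fast++
(s=1,f=5) a[fast]=3≠a[slow]=2 write a[2]=3 → slow++,fast++
(s=2,f=6) a[fast]=3=a[slow] dup → fast++
(s=2,f=7) a[fast]=4≠a[slow]=3 write a[3]=4 → slow++,fast++
(s=3,f=8) a[fast]=5≠a[slow]=4 write a[4]=5 → slow++,fast++
(s=4,f=9) a[fast]=5=a[slow] dup → fast++
(s=4,f=10) a[fast]=6≠a[slow]=5 write a[5]=6 → slow++,fast++
(s=5,f=11) a[fast]=8≠a[slow]=6 write a[6]=8 → slow++,fast++
(s=6,f=12) a[fast]=9≠a[slow]=8 write a[7]=9 → slow++,fast++
(s=7,f=13) a[fast]=10≠a[slow]=9 write a[8]=10 → slow++,fast++
(s=8,f=14) a[fast]=10=a[slow] dup → fast++
(s=8,f=15) a[fast]=11≠a[slow]=10 write a[9]=11 → slow++,fast++
(s=9,f=16) a[fast]=12≠a[slow]=11 write a[10]=12 → slow++,fast++
(s=10,f=17) a[fast]=12=a[slow] dup → fast++
(s=10,f=18) a[fast]=13≠a[slow]=12 write a[11]=13 → slow++,fast++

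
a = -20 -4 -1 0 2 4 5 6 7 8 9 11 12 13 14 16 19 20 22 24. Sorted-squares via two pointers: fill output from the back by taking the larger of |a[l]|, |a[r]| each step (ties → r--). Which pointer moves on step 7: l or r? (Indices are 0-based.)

r

[0,19] |-20|<=|24| out[19]=576 → r--
[0,18] |-20|<=|22| out[18]=484 → r--
[0,17] |-20|<=|20| out[17]=400 → r--
[0,16] |-20|>|19| out[16]=400 → l++
[1,16] |-4|<=|19| out[15]=361 → r--
[1,15] |-4|<=|16| out[14]=256 → r--
[1,14] |-4|<=|14| out[13]=196 → r--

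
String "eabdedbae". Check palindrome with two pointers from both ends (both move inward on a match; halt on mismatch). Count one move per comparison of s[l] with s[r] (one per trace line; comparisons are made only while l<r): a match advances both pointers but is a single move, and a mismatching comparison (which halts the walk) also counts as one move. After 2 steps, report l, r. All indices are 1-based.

l=1 r=9: 'e'=='e', l++,r--
l=2 r=8: 'a'=='a', l++,r--

l=3, r=7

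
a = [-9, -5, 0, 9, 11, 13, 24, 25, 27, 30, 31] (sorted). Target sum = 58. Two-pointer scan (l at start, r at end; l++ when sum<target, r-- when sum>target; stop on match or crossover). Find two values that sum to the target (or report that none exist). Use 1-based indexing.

(27, 31)

l=1 r=11: -9+31=22 <58, l++
l=2 r=11: -5+31=26 <58, l++
l=3 r=11: 0+31=31 <58, l++
l=4 r=11: 9+31=40 <58, l++
l=5 r=11: 11+31=42 <58, l++
l=6 r=11: 13+31=44 <58, l++
l=7 r=11: 24+31=55 <58, l++
l=8 r=11: 25+31=56 <58, l++
l=9 r=11: 27+31=58, found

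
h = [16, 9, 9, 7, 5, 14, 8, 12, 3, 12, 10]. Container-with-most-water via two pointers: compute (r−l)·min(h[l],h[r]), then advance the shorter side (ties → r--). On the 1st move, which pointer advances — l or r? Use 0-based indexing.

r

l=0 r=10: min(16,10)*10=100 best=100 *, r--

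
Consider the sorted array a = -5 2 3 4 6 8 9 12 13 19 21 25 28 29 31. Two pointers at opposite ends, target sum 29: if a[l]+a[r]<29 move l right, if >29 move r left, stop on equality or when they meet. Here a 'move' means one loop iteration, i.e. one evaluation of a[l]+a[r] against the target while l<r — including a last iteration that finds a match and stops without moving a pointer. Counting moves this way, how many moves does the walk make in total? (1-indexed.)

7 moves

[1,15] -5+31=26 <29 → l++
[2,15] 2+31=33 >29 → r--
[2,14] 2+29=31 >29 → r--
[2,13] 2+28=30 >29 → r--
[2,12] 2+25=27 <29 → l++
[3,12] 3+25=28 <29 → l++
[4,12] 4+25=29 → found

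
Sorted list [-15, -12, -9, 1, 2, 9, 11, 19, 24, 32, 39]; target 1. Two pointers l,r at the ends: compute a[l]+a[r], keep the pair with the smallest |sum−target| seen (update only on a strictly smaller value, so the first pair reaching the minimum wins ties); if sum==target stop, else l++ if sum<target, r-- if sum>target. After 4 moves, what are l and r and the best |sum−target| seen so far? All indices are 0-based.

l=0 r=10: -15+39=24 d=23 *, r--
l=0 r=9: -15+32=17 d=16 *, r--
l=0 r=8: -15+24=9 d=8 *, r--
l=0 r=7: -15+19=4 d=3 *, r--

l=0, r=6, best |Δ|=3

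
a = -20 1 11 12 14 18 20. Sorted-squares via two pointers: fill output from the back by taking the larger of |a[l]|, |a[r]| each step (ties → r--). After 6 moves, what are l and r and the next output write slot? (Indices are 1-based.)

l=2, r=2, next write slot=1

[1,7] |-20|<=|20| out[7]=400 → r--
[1,6] |-20|>|18| out[6]=400 → l++
[2,6] |1|<=|18| out[5]=324 → r--
[2,5] |1|<=|14| out[4]=196 → r--
[2,4] |1|<=|12| out[3]=144 → r--
[2,3] |1|<=|11| out[2]=121 → r--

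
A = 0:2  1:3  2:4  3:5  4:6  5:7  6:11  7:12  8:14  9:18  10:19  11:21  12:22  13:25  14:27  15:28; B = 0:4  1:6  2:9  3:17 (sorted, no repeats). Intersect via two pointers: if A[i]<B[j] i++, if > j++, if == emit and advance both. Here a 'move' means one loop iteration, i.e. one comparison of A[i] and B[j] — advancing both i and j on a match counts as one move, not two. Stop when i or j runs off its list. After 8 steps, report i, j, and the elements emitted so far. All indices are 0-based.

i=7, j=3, emitted=[4, 6]

[i=0,j=0] 2<4 → i++
[i=1,j=0] 3<4 → i++
[i=2,j=0] 4==4 emit → i++,j++
[i=3,j=1] 5<6 → i++
[i=4,j=1] 6==6 emit → i++,j++
[i=5,j=2] 7<9 → i++
[i=6,j=2] 11>9 → j++
[i=6,j=3] 11<17 → i++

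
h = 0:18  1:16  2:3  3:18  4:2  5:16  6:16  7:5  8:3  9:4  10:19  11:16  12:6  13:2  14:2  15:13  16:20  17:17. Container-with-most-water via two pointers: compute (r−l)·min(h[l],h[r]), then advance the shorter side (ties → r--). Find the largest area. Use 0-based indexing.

[0,17] min(18,17)*17=289 best=289 * → r--
[0,16] min(18,20)*16=288 best=289 → l++
[1,16] min(16,20)*15=240 best=289 → l++
[2,16] min(3,20)*14=42 best=289 → l++
[3,16] min(18,20)*13=234 best=289 → l++
[4,16] min(2,20)*12=24 best=289 → l++
[5,16] min(16,20)*11=176 best=289 → l++
[6,16] min(16,20)*10=160 best=289 → l++
[7,16] min(5,20)*9=45 best=289 → l++
[8,16] min(3,20)*8=24 best=289 → l++
[9,16] min(4,20)*7=28 best=289 → l++
[10,16] min(19,20)*6=114 best=289 → l++
[11,16] min(16,20)*5=80 best=289 → l++
[12,16] min(6,20)*4=24 best=289 → l++
[13,16] min(2,20)*3=6 best=289 → l++
[14,16] min(2,20)*2=4 best=289 → l++
[15,16] min(13,20)*1=13 best=289 → l++

max area = 289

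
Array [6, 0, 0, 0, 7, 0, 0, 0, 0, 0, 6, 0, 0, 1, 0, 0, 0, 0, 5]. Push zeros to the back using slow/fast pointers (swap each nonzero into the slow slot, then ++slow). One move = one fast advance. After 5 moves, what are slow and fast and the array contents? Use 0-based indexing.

(s=0,f=0) a[fast]=6≠0 swap→a[0]=6 → slow++,fast++
(s=1,f=1) a[fast]=0 → fast++
(s=1,f=2) a[fast]=0 → fast++
(s=1,f=3) a[fast]=0 → fast++
(s=1,f=4) a[fast]=7≠0 swap→a[1]=7 → slow++,fast++

slow=2, fast=5, a=[6, 7, 0, 0, 0, 0, 0, 0, 0, 0, 6, 0, 0, 1, 0, 0, 0, 0, 5]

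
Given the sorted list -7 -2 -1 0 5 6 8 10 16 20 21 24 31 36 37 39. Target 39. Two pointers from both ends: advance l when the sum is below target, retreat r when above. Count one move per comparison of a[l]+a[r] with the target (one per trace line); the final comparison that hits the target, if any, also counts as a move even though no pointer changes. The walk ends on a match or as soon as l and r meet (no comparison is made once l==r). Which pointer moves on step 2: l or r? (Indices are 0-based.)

[0,15] -7+39=32 <39 → l++
[1,15] -2+39=37 <39 → l++

l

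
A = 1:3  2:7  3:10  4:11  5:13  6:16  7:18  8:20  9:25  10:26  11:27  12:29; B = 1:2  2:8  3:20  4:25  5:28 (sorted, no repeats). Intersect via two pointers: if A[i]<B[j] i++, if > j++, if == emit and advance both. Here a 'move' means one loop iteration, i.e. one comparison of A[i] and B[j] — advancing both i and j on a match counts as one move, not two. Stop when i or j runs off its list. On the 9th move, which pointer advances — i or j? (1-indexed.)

i

[i=1,j=1] 3>2 → j++
[i=1,j=2] 3<8 → i++
[i=2,j=2] 7<8 → i++
[i=3,j=2] 10>8 → j++
[i=3,j=3] 10<20 → i++
[i=4,j=3] 11<20 → i++
[i=5,j=3] 13<20 → i++
[i=6,j=3] 16<20 → i++
[i=7,j=3] 18<20 → i++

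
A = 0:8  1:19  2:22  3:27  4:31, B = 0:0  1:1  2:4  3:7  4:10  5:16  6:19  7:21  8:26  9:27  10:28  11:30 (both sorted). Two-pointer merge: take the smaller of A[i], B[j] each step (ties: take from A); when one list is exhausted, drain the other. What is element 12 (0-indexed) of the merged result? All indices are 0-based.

merged[12] = 27

i=0 j=0: A[i]=8>B[j]=0 take 0, j++
i=0 j=1: A[i]=8>B[j]=1 take 1, j++
i=0 j=2: A[i]=8>B[j]=4 take 4, j++
i=0 j=3: A[i]=8>B[j]=7 take 7, j++
i=0 j=4: A[i]=8<=B[j]=10 take 8, i++
i=1 j=4: A[i]=19>B[j]=10 take 10, j++
i=1 j=5: A[i]=19>B[j]=16 take 16, j++
i=1 j=6: A[i]=19<=B[j]=19 take 19, i++
i=2 j=6: A[i]=22>B[j]=19 take 19, j++
i=2 j=7: A[i]=22>B[j]=21 take 21, j++
i=2 j=8: A[i]=22<=B[j]=26 take 22, i++
i=3 j=8: A[i]=27>B[j]=26 take 26, j++
i=3 j=9: A[i]=27<=B[j]=27 take 27, i++
i=4 j=9: A[i]=31>B[j]=27 take 27, j++
i=4 j=10: A[i]=31>B[j]=28 take 28, j++
i=4 j=11: A[i]=31>B[j]=30 take 30, j++
i=4 j=12: B done, take A[i]=31, i++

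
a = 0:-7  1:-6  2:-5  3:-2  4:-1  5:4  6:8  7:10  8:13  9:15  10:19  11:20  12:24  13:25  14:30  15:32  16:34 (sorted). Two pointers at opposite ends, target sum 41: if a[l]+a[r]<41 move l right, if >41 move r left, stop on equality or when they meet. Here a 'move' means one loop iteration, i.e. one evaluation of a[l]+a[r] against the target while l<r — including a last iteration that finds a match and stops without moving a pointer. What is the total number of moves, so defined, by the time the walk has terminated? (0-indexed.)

[0,16] -7+34=27 <41 → l++
[1,16] -6+34=28 <41 → l++
[2,16] -5+34=29 <41 → l++
[3,16] -2+34=32 <41 → l++
[4,16] -1+34=33 <41 → l++
[5,16] 4+34=38 <41 → l++
[6,16] 8+34=42 >41 → r--
[6,15] 8+32=40 <41 → l++
[7,15] 10+32=42 >41 → r--
[7,14] 10+30=40 <41 → l++
[8,14] 13+30=43 >41 → r--
[8,13] 13+25=38 <41 → l++
[9,13] 15+25=40 <41 → l++
[10,13] 19+25=44 >41 → r--
[10,12] 19+24=43 >41 → r--
[10,11] 19+20=39 <41 → l++

16 moves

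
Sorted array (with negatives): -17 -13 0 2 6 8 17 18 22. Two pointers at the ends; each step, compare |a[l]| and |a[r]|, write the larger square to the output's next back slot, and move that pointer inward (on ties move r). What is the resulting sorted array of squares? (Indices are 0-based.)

[0,8] |-17|<=|22| out[8]=484 → r--
[0,7] |-17|<=|18| out[7]=324 → r--
[0,6] |-17|<=|17| out[6]=289 → r--
[0,5] |-17|>|8| out[5]=289 → l++
[1,5] |-13|>|8| out[4]=169 → l++
[2,5] |0|<=|8| out[3]=64 → r--
[2,4] |0|<=|6| out[2]=36 → r--
[2,3] |0|<=|2| out[1]=4 → r--
[2,2] |0|<=|0| out[0]=0 → r--

[0, 4, 36, 64, 169, 289, 289, 324, 484]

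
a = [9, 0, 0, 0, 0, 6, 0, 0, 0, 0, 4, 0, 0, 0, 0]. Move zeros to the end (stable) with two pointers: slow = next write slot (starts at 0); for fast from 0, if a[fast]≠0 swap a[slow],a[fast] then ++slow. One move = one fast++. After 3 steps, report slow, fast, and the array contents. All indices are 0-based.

(s=0,f=0) a[fast]=9≠0 swap→a[0]=9 → slow++,fast++
(s=1,f=1) a[fast]=0 → fast++
(s=1,f=2) a[fast]=0 → fast++

slow=1, fast=3, a=[9, 0, 0, 0, 0, 6, 0, 0, 0, 0, 4, 0, 0, 0, 0]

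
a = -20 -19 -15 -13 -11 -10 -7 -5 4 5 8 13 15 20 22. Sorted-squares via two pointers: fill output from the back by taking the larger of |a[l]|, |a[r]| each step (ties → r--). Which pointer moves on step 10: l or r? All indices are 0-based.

[0,14] |-20|<=|22| out[14]=484 → r--
[0,13] |-20|<=|20| out[13]=400 → r--
[0,12] |-20|>|15| out[12]=400 → l++
[1,12] |-19|>|15| out[11]=361 → l++
[2,12] |-15|<=|15| out[10]=225 → r--
[2,11] |-15|>|13| out[9]=225 → l++
[3,11] |-13|<=|13| out[8]=169 → r--
[3,10] |-13|>|8| out[7]=169 → l++
[4,10] |-11|>|8| out[6]=121 → l++
[5,10] |-10|>|8| out[5]=100 → l++

l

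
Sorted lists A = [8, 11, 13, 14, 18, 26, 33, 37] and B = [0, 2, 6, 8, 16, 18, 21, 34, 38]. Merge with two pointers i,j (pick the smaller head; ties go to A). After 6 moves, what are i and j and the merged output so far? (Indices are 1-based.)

[i=1,j=1] A[i]=8>B[j]=0 take 0 → j++
[i=1,j=2] A[i]=8>B[j]=2 take 2 → j++
[i=1,j=3] A[i]=8>B[j]=6 take 6 → j++
[i=1,j=4] A[i]=8<=B[j]=8 take 8 → i++
[i=2,j=4] A[i]=11>B[j]=8 take 8 → j++
[i=2,j=5] A[i]=11<=B[j]=16 take 11 → i++

i=3, j=5, merged so far=[0, 2, 6, 8, 8, 11]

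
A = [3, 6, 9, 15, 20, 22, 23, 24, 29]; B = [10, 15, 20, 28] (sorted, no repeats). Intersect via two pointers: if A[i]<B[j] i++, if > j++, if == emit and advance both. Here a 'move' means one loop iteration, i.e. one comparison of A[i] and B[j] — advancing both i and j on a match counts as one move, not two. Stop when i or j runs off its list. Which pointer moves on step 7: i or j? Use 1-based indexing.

i

i=1 j=1: 3<10, i++
i=2 j=1: 6<10, i++
i=3 j=1: 9<10, i++
i=4 j=1: 15>10, j++
i=4 j=2: 15==15 emit, i++,j++
i=5 j=3: 20==20 emit, i++,j++
i=6 j=4: 22<28, i++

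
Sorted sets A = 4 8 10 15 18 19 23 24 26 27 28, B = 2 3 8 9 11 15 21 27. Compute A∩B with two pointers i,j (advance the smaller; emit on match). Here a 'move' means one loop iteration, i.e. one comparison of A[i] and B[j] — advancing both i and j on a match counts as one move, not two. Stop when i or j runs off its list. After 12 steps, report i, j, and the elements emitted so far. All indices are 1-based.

i=8, j=8, emitted=[8, 15]

[i=1,j=1] 4>2 → j++
[i=1,j=2] 4>3 → j++
[i=1,j=3] 4<8 → i++
[i=2,j=3] 8==8 emit → i++,j++
[i=3,j=4] 10>9 → j++
[i=3,j=5] 10<11 → i++
[i=4,j=5] 15>11 → j++
[i=4,j=6] 15==15 emit → i++,j++
[i=5,j=7] 18<21 → i++
[i=6,j=7] 19<21 → i++
[i=7,j=7] 23>21 → j++
[i=7,j=8] 23<27 → i++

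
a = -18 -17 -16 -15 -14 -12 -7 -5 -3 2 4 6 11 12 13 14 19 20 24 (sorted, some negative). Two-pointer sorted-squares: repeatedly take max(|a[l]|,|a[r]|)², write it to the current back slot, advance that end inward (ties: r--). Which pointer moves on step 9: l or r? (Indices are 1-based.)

l

[1,19] |-18|<=|24| out[19]=576 → r--
[1,18] |-18|<=|20| out[18]=400 → r--
[1,17] |-18|<=|19| out[17]=361 → r--
[1,16] |-18|>|14| out[16]=324 → l++
[2,16] |-17|>|14| out[15]=289 → l++
[3,16] |-16|>|14| out[14]=256 → l++
[4,16] |-15|>|14| out[13]=225 → l++
[5,16] |-14|<=|14| out[12]=196 → r--
[5,15] |-14|>|13| out[11]=196 → l++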